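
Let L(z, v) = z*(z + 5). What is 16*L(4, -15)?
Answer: 576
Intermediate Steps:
L(z, v) = z*(5 + z)
16*L(4, -15) = 16*(4*(5 + 4)) = 16*(4*9) = 16*36 = 576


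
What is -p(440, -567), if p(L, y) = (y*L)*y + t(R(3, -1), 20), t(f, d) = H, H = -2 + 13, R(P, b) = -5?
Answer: -141455171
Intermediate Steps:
H = 11
t(f, d) = 11
p(L, y) = 11 + L*y**2 (p(L, y) = (y*L)*y + 11 = (L*y)*y + 11 = L*y**2 + 11 = 11 + L*y**2)
-p(440, -567) = -(11 + 440*(-567)**2) = -(11 + 440*321489) = -(11 + 141455160) = -1*141455171 = -141455171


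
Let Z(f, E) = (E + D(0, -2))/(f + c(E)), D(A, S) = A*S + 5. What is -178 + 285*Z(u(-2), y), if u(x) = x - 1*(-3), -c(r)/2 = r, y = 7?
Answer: -5734/13 ≈ -441.08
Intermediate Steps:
D(A, S) = 5 + A*S
c(r) = -2*r
u(x) = 3 + x (u(x) = x + 3 = 3 + x)
Z(f, E) = (5 + E)/(f - 2*E) (Z(f, E) = (E + (5 + 0*(-2)))/(f - 2*E) = (E + (5 + 0))/(f - 2*E) = (E + 5)/(f - 2*E) = (5 + E)/(f - 2*E))
-178 + 285*Z(u(-2), y) = -178 + 285*((5 + 7)/((3 - 2) - 2*7)) = -178 + 285*(12/(1 - 14)) = -178 + 285*(12/(-13)) = -178 + 285*(-1/13*12) = -178 + 285*(-12/13) = -178 - 3420/13 = -5734/13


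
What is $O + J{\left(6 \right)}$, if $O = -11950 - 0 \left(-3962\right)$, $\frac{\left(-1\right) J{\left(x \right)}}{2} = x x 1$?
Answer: $-12022$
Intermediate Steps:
$J{\left(x \right)} = - 2 x^{2}$ ($J{\left(x \right)} = - 2 x x 1 = - 2 x^{2} \cdot 1 = - 2 x^{2}$)
$O = -11950$ ($O = -11950 - 0 = -11950 + 0 = -11950$)
$O + J{\left(6 \right)} = -11950 - 2 \cdot 6^{2} = -11950 - 72 = -12022$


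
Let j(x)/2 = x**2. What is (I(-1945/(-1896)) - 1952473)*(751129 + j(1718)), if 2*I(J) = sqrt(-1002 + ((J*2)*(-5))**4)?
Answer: -12992100929721 + 739353*sqrt(8135264626765393)/199712 ≈ -1.2992e+13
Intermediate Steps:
j(x) = 2*x**2
I(J) = sqrt(-1002 + 10000*J**4)/2 (I(J) = sqrt(-1002 + ((J*2)*(-5))**4)/2 = sqrt(-1002 + ((2*J)*(-5))**4)/2 = sqrt(-1002 + (-10*J)**4)/2 = sqrt(-1002 + 10000*J**4)/2)
(I(-1945/(-1896)) - 1952473)*(751129 + j(1718)) = (sqrt(-1002 + 10000*(-1945/(-1896))**4)/2 - 1952473)*(751129 + 2*1718**2) = (sqrt(-1002 + 10000*(-1945*(-1/1896))**4)/2 - 1952473)*(751129 + 2*2951524) = (sqrt(-1002 + 10000*(1945/1896)**4)/2 - 1952473)*(751129 + 5903048) = (sqrt(-1002 + 10000*(14311278150625/12922702073856))/2 - 1952473)*6654177 = (sqrt(-1002 + 8944548844140625/807668879616)/2 - 1952473)*6654177 = (sqrt(8135264626765393/807668879616)/2 - 1952473)*6654177 = ((sqrt(8135264626765393)/898704)/2 - 1952473)*6654177 = (sqrt(8135264626765393)/1797408 - 1952473)*6654177 = (-1952473 + sqrt(8135264626765393)/1797408)*6654177 = -12992100929721 + 739353*sqrt(8135264626765393)/199712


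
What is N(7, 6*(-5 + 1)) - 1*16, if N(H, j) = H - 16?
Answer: -25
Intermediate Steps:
N(H, j) = -16 + H
N(7, 6*(-5 + 1)) - 1*16 = (-16 + 7) - 1*16 = -9 - 16 = -25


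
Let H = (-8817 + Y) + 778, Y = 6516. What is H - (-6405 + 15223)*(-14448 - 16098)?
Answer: 269353105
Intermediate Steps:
H = -1523 (H = (-8817 + 6516) + 778 = -2301 + 778 = -1523)
H - (-6405 + 15223)*(-14448 - 16098) = -1523 - (-6405 + 15223)*(-14448 - 16098) = -1523 - 8818*(-30546) = -1523 - 1*(-269354628) = -1523 + 269354628 = 269353105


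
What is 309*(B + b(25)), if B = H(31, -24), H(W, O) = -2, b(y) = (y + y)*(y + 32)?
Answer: 880032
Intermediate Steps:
b(y) = 2*y*(32 + y) (b(y) = (2*y)*(32 + y) = 2*y*(32 + y))
B = -2
309*(B + b(25)) = 309*(-2 + 2*25*(32 + 25)) = 309*(-2 + 2*25*57) = 309*(-2 + 2850) = 309*2848 = 880032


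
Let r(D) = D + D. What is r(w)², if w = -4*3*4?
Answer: 9216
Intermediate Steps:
w = -48 (w = -12*4 = -48)
r(D) = 2*D
r(w)² = (2*(-48))² = (-96)² = 9216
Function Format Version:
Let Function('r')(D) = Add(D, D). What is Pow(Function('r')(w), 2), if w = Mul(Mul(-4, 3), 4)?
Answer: 9216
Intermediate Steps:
w = -48 (w = Mul(-12, 4) = -48)
Function('r')(D) = Mul(2, D)
Pow(Function('r')(w), 2) = Pow(Mul(2, -48), 2) = Pow(-96, 2) = 9216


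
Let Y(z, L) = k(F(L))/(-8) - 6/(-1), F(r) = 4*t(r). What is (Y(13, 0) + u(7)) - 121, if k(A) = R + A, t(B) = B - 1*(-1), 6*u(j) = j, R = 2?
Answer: -1375/12 ≈ -114.58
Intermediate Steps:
u(j) = j/6
t(B) = 1 + B (t(B) = B + 1 = 1 + B)
F(r) = 4 + 4*r (F(r) = 4*(1 + r) = 4 + 4*r)
k(A) = 2 + A
Y(z, L) = 21/4 - L/2 (Y(z, L) = (2 + (4 + 4*L))/(-8) - 6/(-1) = (6 + 4*L)*(-⅛) - 6*(-1) = (-¾ - L/2) + 6 = 21/4 - L/2)
(Y(13, 0) + u(7)) - 121 = ((21/4 - ½*0) + (⅙)*7) - 121 = ((21/4 + 0) + 7/6) - 121 = (21/4 + 7/6) - 121 = 77/12 - 121 = -1375/12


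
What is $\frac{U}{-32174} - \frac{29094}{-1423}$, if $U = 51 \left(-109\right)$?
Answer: $\frac{943980813}{45783602} \approx 20.618$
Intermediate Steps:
$U = -5559$
$\frac{U}{-32174} - \frac{29094}{-1423} = - \frac{5559}{-32174} - \frac{29094}{-1423} = \left(-5559\right) \left(- \frac{1}{32174}\right) - - \frac{29094}{1423} = \frac{5559}{32174} + \frac{29094}{1423} = \frac{943980813}{45783602}$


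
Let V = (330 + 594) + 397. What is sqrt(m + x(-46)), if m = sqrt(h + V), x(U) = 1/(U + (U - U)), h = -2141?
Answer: sqrt(-46 + 4232*I*sqrt(205))/46 ≈ 3.7825 + 3.7853*I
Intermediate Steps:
V = 1321 (V = 924 + 397 = 1321)
x(U) = 1/U (x(U) = 1/(U + 0) = 1/U)
m = 2*I*sqrt(205) (m = sqrt(-2141 + 1321) = sqrt(-820) = 2*I*sqrt(205) ≈ 28.636*I)
sqrt(m + x(-46)) = sqrt(2*I*sqrt(205) + 1/(-46)) = sqrt(2*I*sqrt(205) - 1/46) = sqrt(-1/46 + 2*I*sqrt(205))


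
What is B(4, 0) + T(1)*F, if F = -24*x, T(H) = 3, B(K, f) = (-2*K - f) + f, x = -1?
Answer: 64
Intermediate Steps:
B(K, f) = -2*K (B(K, f) = (-f - 2*K) + f = -2*K)
F = 24 (F = -24*(-1) = -8*(-3) = 24)
B(4, 0) + T(1)*F = -2*4 + 3*24 = -8 + 72 = 64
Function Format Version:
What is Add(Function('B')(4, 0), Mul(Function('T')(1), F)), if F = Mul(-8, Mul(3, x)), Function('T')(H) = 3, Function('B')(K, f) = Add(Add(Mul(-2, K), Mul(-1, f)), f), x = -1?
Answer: 64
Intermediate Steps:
Function('B')(K, f) = Mul(-2, K) (Function('B')(K, f) = Add(Add(Mul(-1, f), Mul(-2, K)), f) = Mul(-2, K))
F = 24 (F = Mul(-8, Mul(3, -1)) = Mul(-8, -3) = 24)
Add(Function('B')(4, 0), Mul(Function('T')(1), F)) = Add(Mul(-2, 4), Mul(3, 24)) = Add(-8, 72) = 64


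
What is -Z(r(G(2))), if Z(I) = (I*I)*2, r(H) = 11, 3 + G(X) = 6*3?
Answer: -242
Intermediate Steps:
G(X) = 15 (G(X) = -3 + 6*3 = -3 + 18 = 15)
Z(I) = 2*I² (Z(I) = I²*2 = 2*I²)
-Z(r(G(2))) = -2*11² = -2*121 = -1*242 = -242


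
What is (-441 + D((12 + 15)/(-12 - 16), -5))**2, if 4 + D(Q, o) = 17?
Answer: 183184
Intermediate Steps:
D(Q, o) = 13 (D(Q, o) = -4 + 17 = 13)
(-441 + D((12 + 15)/(-12 - 16), -5))**2 = (-441 + 13)**2 = (-428)**2 = 183184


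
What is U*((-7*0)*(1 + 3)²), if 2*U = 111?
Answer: 0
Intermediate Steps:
U = 111/2 (U = (½)*111 = 111/2 ≈ 55.500)
U*((-7*0)*(1 + 3)²) = 111*((-7*0)*(1 + 3)²)/2 = 111*(0*4²)/2 = 111*(0*16)/2 = (111/2)*0 = 0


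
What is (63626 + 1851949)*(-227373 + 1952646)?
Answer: 3304889826975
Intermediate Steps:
(63626 + 1851949)*(-227373 + 1952646) = 1915575*1725273 = 3304889826975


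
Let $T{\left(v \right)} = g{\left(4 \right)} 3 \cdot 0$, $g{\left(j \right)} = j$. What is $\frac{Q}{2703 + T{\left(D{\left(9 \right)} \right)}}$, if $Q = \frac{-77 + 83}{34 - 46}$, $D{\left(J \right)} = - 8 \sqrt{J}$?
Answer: $- \frac{1}{5406} \approx -0.00018498$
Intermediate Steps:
$Q = - \frac{1}{2}$ ($Q = \frac{6}{-12} = 6 \left(- \frac{1}{12}\right) = - \frac{1}{2} \approx -0.5$)
$T{\left(v \right)} = 0$ ($T{\left(v \right)} = 4 \cdot 3 \cdot 0 = 12 \cdot 0 = 0$)
$\frac{Q}{2703 + T{\left(D{\left(9 \right)} \right)}} = - \frac{1}{2 \left(2703 + 0\right)} = - \frac{1}{2 \cdot 2703} = \left(- \frac{1}{2}\right) \frac{1}{2703} = - \frac{1}{5406}$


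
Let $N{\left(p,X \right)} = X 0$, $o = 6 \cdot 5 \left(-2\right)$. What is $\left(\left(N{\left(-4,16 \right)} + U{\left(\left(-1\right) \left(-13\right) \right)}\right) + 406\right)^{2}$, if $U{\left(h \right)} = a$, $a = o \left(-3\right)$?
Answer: $343396$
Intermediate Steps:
$o = -60$ ($o = 30 \left(-2\right) = -60$)
$a = 180$ ($a = \left(-60\right) \left(-3\right) = 180$)
$U{\left(h \right)} = 180$
$N{\left(p,X \right)} = 0$
$\left(\left(N{\left(-4,16 \right)} + U{\left(\left(-1\right) \left(-13\right) \right)}\right) + 406\right)^{2} = \left(\left(0 + 180\right) + 406\right)^{2} = \left(180 + 406\right)^{2} = 586^{2} = 343396$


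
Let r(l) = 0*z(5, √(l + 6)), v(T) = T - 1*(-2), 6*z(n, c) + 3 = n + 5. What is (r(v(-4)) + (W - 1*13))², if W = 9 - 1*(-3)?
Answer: 1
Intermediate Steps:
W = 12 (W = 9 + 3 = 12)
z(n, c) = ⅓ + n/6 (z(n, c) = -½ + (n + 5)/6 = -½ + (5 + n)/6 = -½ + (⅚ + n/6) = ⅓ + n/6)
v(T) = 2 + T (v(T) = T + 2 = 2 + T)
r(l) = 0 (r(l) = 0*(⅓ + (⅙)*5) = 0*(⅓ + ⅚) = 0*(7/6) = 0)
(r(v(-4)) + (W - 1*13))² = (0 + (12 - 1*13))² = (0 + (12 - 13))² = (0 - 1)² = (-1)² = 1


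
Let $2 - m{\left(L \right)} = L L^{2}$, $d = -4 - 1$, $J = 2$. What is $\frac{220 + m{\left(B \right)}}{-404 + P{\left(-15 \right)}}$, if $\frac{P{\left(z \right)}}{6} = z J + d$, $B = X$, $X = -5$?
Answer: $- \frac{347}{614} \approx -0.56515$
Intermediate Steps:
$B = -5$
$d = -5$ ($d = -4 - 1 = -5$)
$m{\left(L \right)} = 2 - L^{3}$ ($m{\left(L \right)} = 2 - L L^{2} = 2 - L^{3}$)
$P{\left(z \right)} = -30 + 12 z$ ($P{\left(z \right)} = 6 \left(z 2 - 5\right) = 6 \left(2 z - 5\right) = 6 \left(-5 + 2 z\right) = -30 + 12 z$)
$\frac{220 + m{\left(B \right)}}{-404 + P{\left(-15 \right)}} = \frac{220 + \left(2 - \left(-5\right)^{3}\right)}{-404 + \left(-30 + 12 \left(-15\right)\right)} = \frac{220 + \left(2 - -125\right)}{-404 - 210} = \frac{220 + \left(2 + 125\right)}{-404 - 210} = \frac{220 + 127}{-614} = 347 \left(- \frac{1}{614}\right) = - \frac{347}{614}$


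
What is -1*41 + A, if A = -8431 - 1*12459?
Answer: -20931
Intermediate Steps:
A = -20890 (A = -8431 - 12459 = -20890)
-1*41 + A = -1*41 - 20890 = -41 - 20890 = -20931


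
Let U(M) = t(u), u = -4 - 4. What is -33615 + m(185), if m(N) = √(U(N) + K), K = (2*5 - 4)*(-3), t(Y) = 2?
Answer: -33615 + 4*I ≈ -33615.0 + 4.0*I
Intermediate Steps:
u = -8
U(M) = 2
K = -18 (K = (10 - 4)*(-3) = 6*(-3) = -18)
m(N) = 4*I (m(N) = √(2 - 18) = √(-16) = 4*I)
-33615 + m(185) = -33615 + 4*I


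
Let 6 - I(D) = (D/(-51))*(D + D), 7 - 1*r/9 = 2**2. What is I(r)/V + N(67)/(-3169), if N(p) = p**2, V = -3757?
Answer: -288571313/202400861 ≈ -1.4257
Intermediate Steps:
r = 27 (r = 63 - 9*2**2 = 63 - 9*4 = 63 - 36 = 27)
I(D) = 6 + 2*D**2/51 (I(D) = 6 - D/(-51)*(D + D) = 6 - D*(-1/51)*2*D = 6 - (-D/51)*2*D = 6 - (-2)*D**2/51 = 6 + 2*D**2/51)
I(r)/V + N(67)/(-3169) = (6 + (2/51)*27**2)/(-3757) + 67**2/(-3169) = (6 + (2/51)*729)*(-1/3757) + 4489*(-1/3169) = (6 + 486/17)*(-1/3757) - 4489/3169 = (588/17)*(-1/3757) - 4489/3169 = -588/63869 - 4489/3169 = -288571313/202400861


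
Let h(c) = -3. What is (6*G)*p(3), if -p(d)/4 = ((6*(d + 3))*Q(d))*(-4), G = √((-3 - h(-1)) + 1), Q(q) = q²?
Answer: 31104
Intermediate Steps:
G = 1 (G = √((-3 - 1*(-3)) + 1) = √((-3 + 3) + 1) = √(0 + 1) = √1 = 1)
p(d) = 16*d²*(18 + 6*d) (p(d) = -4*(6*(d + 3))*d²*(-4) = -4*(6*(3 + d))*d²*(-4) = -4*(18 + 6*d)*d²*(-4) = -4*d²*(18 + 6*d)*(-4) = -(-16)*d²*(18 + 6*d) = 16*d²*(18 + 6*d))
(6*G)*p(3) = (6*1)*(96*3²*(3 + 3)) = 6*(96*9*6) = 6*5184 = 31104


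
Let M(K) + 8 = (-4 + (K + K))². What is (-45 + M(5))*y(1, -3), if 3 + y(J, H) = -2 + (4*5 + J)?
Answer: -272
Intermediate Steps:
y(J, H) = 15 + J (y(J, H) = -3 + (-2 + (4*5 + J)) = -3 + (-2 + (20 + J)) = -3 + (18 + J) = 15 + J)
M(K) = -8 + (-4 + 2*K)² (M(K) = -8 + (-4 + (K + K))² = -8 + (-4 + 2*K)²)
(-45 + M(5))*y(1, -3) = (-45 + (-8 + 4*(-2 + 5)²))*(15 + 1) = (-45 + (-8 + 4*3²))*16 = (-45 + (-8 + 4*9))*16 = (-45 + (-8 + 36))*16 = (-45 + 28)*16 = -17*16 = -272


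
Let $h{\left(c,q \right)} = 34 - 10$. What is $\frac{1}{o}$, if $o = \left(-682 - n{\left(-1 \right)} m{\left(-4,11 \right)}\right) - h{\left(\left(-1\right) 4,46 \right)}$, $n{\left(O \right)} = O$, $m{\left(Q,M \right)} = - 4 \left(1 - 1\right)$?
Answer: $- \frac{1}{706} \approx -0.0014164$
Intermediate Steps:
$m{\left(Q,M \right)} = 0$ ($m{\left(Q,M \right)} = \left(-4\right) 0 = 0$)
$h{\left(c,q \right)} = 24$
$o = -706$ ($o = \left(-682 - \left(-1\right) 0\right) - 24 = \left(-682 - 0\right) - 24 = \left(-682 + 0\right) - 24 = -682 - 24 = -706$)
$\frac{1}{o} = \frac{1}{-706} = - \frac{1}{706}$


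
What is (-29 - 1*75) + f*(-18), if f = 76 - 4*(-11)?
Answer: -2264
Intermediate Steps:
f = 120 (f = 76 + 44 = 120)
(-29 - 1*75) + f*(-18) = (-29 - 1*75) + 120*(-18) = (-29 - 75) - 2160 = -104 - 2160 = -2264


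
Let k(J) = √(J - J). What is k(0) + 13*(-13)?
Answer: -169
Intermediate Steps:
k(J) = 0 (k(J) = √0 = 0)
k(0) + 13*(-13) = 0 + 13*(-13) = 0 - 169 = -169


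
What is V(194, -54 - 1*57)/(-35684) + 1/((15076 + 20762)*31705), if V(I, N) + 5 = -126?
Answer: 6765816917/1842987427380 ≈ 0.0036711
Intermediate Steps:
V(I, N) = -131 (V(I, N) = -5 - 126 = -131)
V(194, -54 - 1*57)/(-35684) + 1/((15076 + 20762)*31705) = -131/(-35684) + 1/((15076 + 20762)*31705) = -131*(-1/35684) + (1/31705)/35838 = 131/35684 + (1/35838)*(1/31705) = 131/35684 + 1/1136243790 = 6765816917/1842987427380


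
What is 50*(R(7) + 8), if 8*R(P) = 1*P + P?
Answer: 975/2 ≈ 487.50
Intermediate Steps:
R(P) = P/4 (R(P) = (1*P + P)/8 = (P + P)/8 = (2*P)/8 = P/4)
50*(R(7) + 8) = 50*((¼)*7 + 8) = 50*(7/4 + 8) = 50*(39/4) = 975/2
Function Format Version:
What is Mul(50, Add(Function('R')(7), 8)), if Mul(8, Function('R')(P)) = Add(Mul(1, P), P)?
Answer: Rational(975, 2) ≈ 487.50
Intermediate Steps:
Function('R')(P) = Mul(Rational(1, 4), P) (Function('R')(P) = Mul(Rational(1, 8), Add(Mul(1, P), P)) = Mul(Rational(1, 8), Add(P, P)) = Mul(Rational(1, 8), Mul(2, P)) = Mul(Rational(1, 4), P))
Mul(50, Add(Function('R')(7), 8)) = Mul(50, Add(Mul(Rational(1, 4), 7), 8)) = Mul(50, Add(Rational(7, 4), 8)) = Mul(50, Rational(39, 4)) = Rational(975, 2)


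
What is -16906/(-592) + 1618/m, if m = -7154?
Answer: 29996917/1058792 ≈ 28.331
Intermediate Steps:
-16906/(-592) + 1618/m = -16906/(-592) + 1618/(-7154) = -16906*(-1/592) + 1618*(-1/7154) = 8453/296 - 809/3577 = 29996917/1058792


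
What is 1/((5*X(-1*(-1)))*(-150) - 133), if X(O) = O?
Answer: -1/883 ≈ -0.0011325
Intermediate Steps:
1/((5*X(-1*(-1)))*(-150) - 133) = 1/((5*(-1*(-1)))*(-150) - 133) = 1/((5*1)*(-150) - 133) = 1/(5*(-150) - 133) = 1/(-750 - 133) = 1/(-883) = -1/883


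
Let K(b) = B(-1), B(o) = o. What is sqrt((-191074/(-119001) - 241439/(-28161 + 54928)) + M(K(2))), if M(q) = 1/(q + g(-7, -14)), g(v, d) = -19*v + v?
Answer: I*sqrt(46966294019238754557930)/79632494175 ≈ 2.7215*I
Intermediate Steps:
K(b) = -1
g(v, d) = -18*v
M(q) = 1/(126 + q) (M(q) = 1/(q - 18*(-7)) = 1/(q + 126) = 1/(126 + q))
sqrt((-191074/(-119001) - 241439/(-28161 + 54928)) + M(K(2))) = sqrt((-191074/(-119001) - 241439/(-28161 + 54928)) + 1/(126 - 1)) = sqrt((-191074*(-1/119001) - 241439/26767) + 1/125) = sqrt((191074/119001 - 241439*1/26767) + 1/125) = sqrt((191074/119001 - 241439/26767) + 1/125) = sqrt(-23617004681/3185299767 + 1/125) = sqrt(-2948940285358/398162470875) = I*sqrt(46966294019238754557930)/79632494175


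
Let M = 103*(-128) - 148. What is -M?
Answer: 13332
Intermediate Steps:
M = -13332 (M = -13184 - 148 = -13332)
-M = -1*(-13332) = 13332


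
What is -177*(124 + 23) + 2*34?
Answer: -25951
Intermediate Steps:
-177*(124 + 23) + 2*34 = -177*147 + 68 = -26019 + 68 = -25951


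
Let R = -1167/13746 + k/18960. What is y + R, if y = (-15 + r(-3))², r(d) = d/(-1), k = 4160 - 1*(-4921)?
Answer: 26464543/183280 ≈ 144.39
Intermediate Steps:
k = 9081 (k = 4160 + 4921 = 9081)
r(d) = -d (r(d) = d*(-1) = -d)
y = 144 (y = (-15 - 1*(-3))² = (-15 + 3)² = (-12)² = 144)
R = 72223/183280 (R = -1167/13746 + 9081/18960 = -1167*1/13746 + 9081*(1/18960) = -389/4582 + 3027/6320 = 72223/183280 ≈ 0.39406)
y + R = 144 + 72223/183280 = 26464543/183280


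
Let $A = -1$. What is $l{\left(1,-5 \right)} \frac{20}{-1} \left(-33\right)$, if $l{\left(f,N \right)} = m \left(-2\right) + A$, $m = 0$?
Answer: $-660$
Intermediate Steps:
$l{\left(f,N \right)} = -1$ ($l{\left(f,N \right)} = 0 \left(-2\right) - 1 = 0 - 1 = -1$)
$l{\left(1,-5 \right)} \frac{20}{-1} \left(-33\right) = - \frac{20}{-1} \left(-33\right) = - 20 \left(-1\right) \left(-33\right) = \left(-1\right) \left(-20\right) \left(-33\right) = 20 \left(-33\right) = -660$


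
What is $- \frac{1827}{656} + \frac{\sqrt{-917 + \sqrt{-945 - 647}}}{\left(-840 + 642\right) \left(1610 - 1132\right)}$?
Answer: $- \frac{1827}{656} - \frac{\sqrt{-917 + 2 i \sqrt{398}}}{94644} \approx -2.7851 - 0.00032003 i$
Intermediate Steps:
$- \frac{1827}{656} + \frac{\sqrt{-917 + \sqrt{-945 - 647}}}{\left(-840 + 642\right) \left(1610 - 1132\right)} = \left(-1827\right) \frac{1}{656} + \frac{\sqrt{-917 + \sqrt{-1592}}}{\left(-198\right) 478} = - \frac{1827}{656} + \frac{\sqrt{-917 + 2 i \sqrt{398}}}{-94644} = - \frac{1827}{656} + \sqrt{-917 + 2 i \sqrt{398}} \left(- \frac{1}{94644}\right) = - \frac{1827}{656} - \frac{\sqrt{-917 + 2 i \sqrt{398}}}{94644}$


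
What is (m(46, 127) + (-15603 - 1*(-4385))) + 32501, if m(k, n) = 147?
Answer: 21430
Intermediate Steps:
(m(46, 127) + (-15603 - 1*(-4385))) + 32501 = (147 + (-15603 - 1*(-4385))) + 32501 = (147 + (-15603 + 4385)) + 32501 = (147 - 11218) + 32501 = -11071 + 32501 = 21430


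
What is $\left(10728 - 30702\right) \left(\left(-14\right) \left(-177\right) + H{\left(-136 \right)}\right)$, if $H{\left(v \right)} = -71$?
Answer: $-48077418$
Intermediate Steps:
$\left(10728 - 30702\right) \left(\left(-14\right) \left(-177\right) + H{\left(-136 \right)}\right) = \left(10728 - 30702\right) \left(\left(-14\right) \left(-177\right) - 71\right) = - 19974 \left(2478 - 71\right) = \left(-19974\right) 2407 = -48077418$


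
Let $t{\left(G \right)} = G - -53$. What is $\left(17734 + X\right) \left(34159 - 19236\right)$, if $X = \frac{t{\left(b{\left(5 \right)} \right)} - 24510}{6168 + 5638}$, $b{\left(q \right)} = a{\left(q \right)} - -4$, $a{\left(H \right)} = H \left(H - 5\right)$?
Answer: $\frac{3124027842373}{11806} \approx 2.6461 \cdot 10^{8}$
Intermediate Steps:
$a{\left(H \right)} = H \left(-5 + H\right)$
$b{\left(q \right)} = 4 + q \left(-5 + q\right)$ ($b{\left(q \right)} = q \left(-5 + q\right) - -4 = q \left(-5 + q\right) + 4 = 4 + q \left(-5 + q\right)$)
$t{\left(G \right)} = 53 + G$ ($t{\left(G \right)} = G + 53 = 53 + G$)
$X = - \frac{24453}{11806}$ ($X = \frac{\left(53 + \left(4 + 5 \left(-5 + 5\right)\right)\right) - 24510}{6168 + 5638} = \frac{\left(53 + \left(4 + 5 \cdot 0\right)\right) - 24510}{11806} = \left(\left(53 + \left(4 + 0\right)\right) - 24510\right) \frac{1}{11806} = \left(\left(53 + 4\right) - 24510\right) \frac{1}{11806} = \left(57 - 24510\right) \frac{1}{11806} = \left(-24453\right) \frac{1}{11806} = - \frac{24453}{11806} \approx -2.0712$)
$\left(17734 + X\right) \left(34159 - 19236\right) = \left(17734 - \frac{24453}{11806}\right) \left(34159 - 19236\right) = \frac{209343151}{11806} \cdot 14923 = \frac{3124027842373}{11806}$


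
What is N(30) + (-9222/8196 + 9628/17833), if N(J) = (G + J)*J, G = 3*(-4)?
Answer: 13140076647/24359878 ≈ 539.42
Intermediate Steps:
G = -12
N(J) = J*(-12 + J) (N(J) = (-12 + J)*J = J*(-12 + J))
N(30) + (-9222/8196 + 9628/17833) = 30*(-12 + 30) + (-9222/8196 + 9628/17833) = 30*18 + (-9222*1/8196 + 9628*(1/17833)) = 540 + (-1537/1366 + 9628/17833) = 540 - 14257473/24359878 = 13140076647/24359878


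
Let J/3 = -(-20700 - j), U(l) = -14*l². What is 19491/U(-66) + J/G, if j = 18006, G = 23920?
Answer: 17226863/3798795 ≈ 4.5348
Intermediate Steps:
J = 116118 (J = 3*(-(-20700 - 1*18006)) = 3*(-(-20700 - 18006)) = 3*(-1*(-38706)) = 3*38706 = 116118)
19491/U(-66) + J/G = 19491/((-14*(-66)²)) + 116118/23920 = 19491/((-14*4356)) + 116118*(1/23920) = 19491/(-60984) + 58059/11960 = 19491*(-1/60984) + 58059/11960 = -6497/20328 + 58059/11960 = 17226863/3798795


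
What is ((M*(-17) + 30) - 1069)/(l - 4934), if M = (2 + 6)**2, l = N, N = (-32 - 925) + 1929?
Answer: 2127/3962 ≈ 0.53685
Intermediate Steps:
N = 972 (N = -957 + 1929 = 972)
l = 972
M = 64 (M = 8**2 = 64)
((M*(-17) + 30) - 1069)/(l - 4934) = ((64*(-17) + 30) - 1069)/(972 - 4934) = ((-1088 + 30) - 1069)/(-3962) = (-1058 - 1069)*(-1/3962) = -2127*(-1/3962) = 2127/3962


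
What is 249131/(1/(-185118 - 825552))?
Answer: -251789227770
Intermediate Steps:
249131/(1/(-185118 - 825552)) = 249131/(1/(-1010670)) = 249131/(-1/1010670) = 249131*(-1010670) = -251789227770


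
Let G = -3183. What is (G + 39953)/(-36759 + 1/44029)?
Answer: -161894633/161846201 ≈ -1.0003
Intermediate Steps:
(G + 39953)/(-36759 + 1/44029) = (-3183 + 39953)/(-36759 + 1/44029) = 36770/(-36759 + 1/44029) = 36770/(-1618462010/44029) = 36770*(-44029/1618462010) = -161894633/161846201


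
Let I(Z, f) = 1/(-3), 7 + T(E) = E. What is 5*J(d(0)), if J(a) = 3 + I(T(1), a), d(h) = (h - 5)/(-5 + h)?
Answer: 40/3 ≈ 13.333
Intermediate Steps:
T(E) = -7 + E
d(h) = 1 (d(h) = (-5 + h)/(-5 + h) = 1)
I(Z, f) = -⅓
J(a) = 8/3 (J(a) = 3 - ⅓ = 8/3)
5*J(d(0)) = 5*(8/3) = 40/3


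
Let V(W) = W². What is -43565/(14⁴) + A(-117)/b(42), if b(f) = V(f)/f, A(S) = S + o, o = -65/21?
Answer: -1380709/345744 ≈ -3.9934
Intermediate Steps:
o = -65/21 (o = -65*1/21 = -65/21 ≈ -3.0952)
A(S) = -65/21 + S (A(S) = S - 65/21 = -65/21 + S)
b(f) = f (b(f) = f²/f = f)
-43565/(14⁴) + A(-117)/b(42) = -43565/(14⁴) + (-65/21 - 117)/42 = -43565/38416 - 2522/21*1/42 = -43565*1/38416 - 1261/441 = -43565/38416 - 1261/441 = -1380709/345744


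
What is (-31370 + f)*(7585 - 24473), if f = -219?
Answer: 533475032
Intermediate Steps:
(-31370 + f)*(7585 - 24473) = (-31370 - 219)*(7585 - 24473) = -31589*(-16888) = 533475032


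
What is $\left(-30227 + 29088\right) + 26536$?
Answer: $25397$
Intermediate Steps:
$\left(-30227 + 29088\right) + 26536 = -1139 + 26536 = 25397$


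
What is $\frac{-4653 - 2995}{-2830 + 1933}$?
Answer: $\frac{7648}{897} \approx 8.5262$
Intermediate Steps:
$\frac{-4653 - 2995}{-2830 + 1933} = - \frac{7648}{-897} = \left(-7648\right) \left(- \frac{1}{897}\right) = \frac{7648}{897}$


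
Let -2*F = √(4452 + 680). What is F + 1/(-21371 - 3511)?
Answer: -1/24882 - √1283 ≈ -35.819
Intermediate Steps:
F = -√1283 (F = -√(4452 + 680)/2 = -√1283 ≈ -35.819)
F + 1/(-21371 - 3511) = -√1283 + 1/(-21371 - 3511) = -√1283 + 1/(-24882) = -√1283 - 1/24882 = -1/24882 - √1283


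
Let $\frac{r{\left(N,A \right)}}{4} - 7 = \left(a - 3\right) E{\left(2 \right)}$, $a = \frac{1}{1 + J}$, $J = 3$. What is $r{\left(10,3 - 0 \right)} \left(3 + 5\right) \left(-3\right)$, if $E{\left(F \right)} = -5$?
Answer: $-1992$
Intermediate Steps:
$a = \frac{1}{4}$ ($a = \frac{1}{1 + 3} = \frac{1}{4} \approx 0.25$)
$r{\left(N,A \right)} = 83$ ($r{\left(N,A \right)} = 28 + 4 \left(\frac{1}{4} - 3\right) \left(-5\right) = 28 + 4 \left(\left(- \frac{11}{4}\right) \left(-5\right)\right) = 28 + 4 \cdot \frac{55}{4} = 28 + 55 = 83$)
$r{\left(10,3 - 0 \right)} \left(3 + 5\right) \left(-3\right) = 83 \left(3 + 5\right) \left(-3\right) = 83 \cdot 8 \left(-3\right) = 83 \left(-24\right) = -1992$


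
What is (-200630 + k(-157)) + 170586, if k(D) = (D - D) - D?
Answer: -29887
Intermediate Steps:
k(D) = -D (k(D) = 0 - D = -D)
(-200630 + k(-157)) + 170586 = (-200630 - 1*(-157)) + 170586 = (-200630 + 157) + 170586 = -200473 + 170586 = -29887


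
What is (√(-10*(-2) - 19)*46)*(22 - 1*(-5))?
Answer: 1242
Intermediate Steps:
(√(-10*(-2) - 19)*46)*(22 - 1*(-5)) = (√(20 - 19)*46)*(22 + 5) = (√1*46)*27 = (1*46)*27 = 46*27 = 1242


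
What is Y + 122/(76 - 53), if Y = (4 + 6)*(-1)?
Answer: -108/23 ≈ -4.6956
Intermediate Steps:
Y = -10 (Y = 10*(-1) = -10)
Y + 122/(76 - 53) = -10 + 122/(76 - 53) = -10 + 122/23 = -108/23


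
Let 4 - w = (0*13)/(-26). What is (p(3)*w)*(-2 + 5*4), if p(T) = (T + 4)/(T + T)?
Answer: 84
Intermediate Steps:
w = 4 (w = 4 - 0*13/(-26) = 4 - 0*(-1)/26 = 4 - 1*0 = 4 + 0 = 4)
p(T) = (4 + T)/(2*T) (p(T) = (4 + T)/((2*T)) = (4 + T)*(1/(2*T)) = (4 + T)/(2*T))
(p(3)*w)*(-2 + 5*4) = (((1/2)*(4 + 3)/3)*4)*(-2 + 5*4) = (((1/2)*(1/3)*7)*4)*(-2 + 20) = ((7/6)*4)*18 = (14/3)*18 = 84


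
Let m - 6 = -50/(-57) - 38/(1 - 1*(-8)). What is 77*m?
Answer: 34958/171 ≈ 204.43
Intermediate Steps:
m = 454/171 (m = 6 + (-50/(-57) - 38/(1 - 1*(-8))) = 6 + (-50*(-1/57) - 38/(1 + 8)) = 6 + (50/57 - 38/9) = 6 - 572/171 = 454/171 ≈ 2.6550)
77*m = 77*(454/171) = 34958/171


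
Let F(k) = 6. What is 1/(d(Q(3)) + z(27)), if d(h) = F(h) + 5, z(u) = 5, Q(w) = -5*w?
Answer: 1/16 ≈ 0.062500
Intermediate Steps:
d(h) = 11 (d(h) = 6 + 5 = 11)
1/(d(Q(3)) + z(27)) = 1/(11 + 5) = 1/16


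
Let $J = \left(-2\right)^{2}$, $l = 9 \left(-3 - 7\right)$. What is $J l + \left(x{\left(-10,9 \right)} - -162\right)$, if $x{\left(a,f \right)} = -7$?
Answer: $-205$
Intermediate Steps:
$l = -90$ ($l = 9 \left(-10\right) = -90$)
$J = 4$
$J l + \left(x{\left(-10,9 \right)} - -162\right) = 4 \left(-90\right) - -155 = -360 + \left(-7 + 162\right) = -360 + 155 = -205$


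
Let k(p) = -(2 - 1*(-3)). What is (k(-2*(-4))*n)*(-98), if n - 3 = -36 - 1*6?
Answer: -19110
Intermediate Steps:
n = -39 (n = 3 + (-36 - 1*6) = 3 + (-36 - 6) = 3 - 42 = -39)
k(p) = -5 (k(p) = -(2 + 3) = -1*5 = -5)
(k(-2*(-4))*n)*(-98) = -5*(-39)*(-98) = 195*(-98) = -19110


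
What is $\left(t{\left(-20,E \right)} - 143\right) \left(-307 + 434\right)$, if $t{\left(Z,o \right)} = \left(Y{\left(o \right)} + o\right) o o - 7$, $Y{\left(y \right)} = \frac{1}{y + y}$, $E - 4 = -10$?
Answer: $-46863$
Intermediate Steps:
$E = -6$ ($E = 4 - 10 = -6$)
$Y{\left(y \right)} = \frac{1}{2 y}$
$t{\left(Z,o \right)} = -7 + o^{2} \left(o + \frac{1}{2 o}\right)$ ($t{\left(Z,o \right)} = \left(\frac{1}{2 o} + o\right) o o - 7 = \left(o + \frac{1}{2 o}\right) o o - 7 = o \left(o + \frac{1}{2 o}\right) o - 7 = o^{2} \left(o + \frac{1}{2 o}\right) - 7 = -7 + o^{2} \left(o + \frac{1}{2 o}\right)$)
$\left(t{\left(-20,E \right)} - 143\right) \left(-307 + 434\right) = \left(\left(-7 + \left(-6\right)^{3} + \frac{1}{2} \left(-6\right)\right) - 143\right) \left(-307 + 434\right) = \left(\left(-7 - 216 - 3\right) - 143\right) 127 = \left(-226 - 143\right) 127 = \left(-369\right) 127 = -46863$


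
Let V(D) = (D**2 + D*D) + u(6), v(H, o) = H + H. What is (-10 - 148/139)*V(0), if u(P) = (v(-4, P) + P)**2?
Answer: -6152/139 ≈ -44.259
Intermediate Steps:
v(H, o) = 2*H
u(P) = (-8 + P)**2 (u(P) = (2*(-4) + P)**2 = (-8 + P)**2)
V(D) = 4 + 2*D**2 (V(D) = (D**2 + D*D) + (-8 + 6)**2 = (D**2 + D**2) + (-2)**2 = 2*D**2 + 4 = 4 + 2*D**2)
(-10 - 148/139)*V(0) = (-10 - 148/139)*(4 + 2*0**2) = (-10 - 148*1/139)*(4 + 2*0) = (-10 - 148/139)*(4 + 0) = -1538/139*4 = -6152/139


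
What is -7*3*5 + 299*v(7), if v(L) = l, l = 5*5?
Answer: 7370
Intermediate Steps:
l = 25
v(L) = 25
-7*3*5 + 299*v(7) = -7*3*5 + 299*25 = -21*5 + 7475 = -105 + 7475 = 7370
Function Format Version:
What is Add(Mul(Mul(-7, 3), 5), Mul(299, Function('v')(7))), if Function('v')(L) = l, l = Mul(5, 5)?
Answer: 7370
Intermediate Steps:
l = 25
Function('v')(L) = 25
Add(Mul(Mul(-7, 3), 5), Mul(299, Function('v')(7))) = Add(Mul(Mul(-7, 3), 5), Mul(299, 25)) = Add(Mul(-21, 5), 7475) = Add(-105, 7475) = 7370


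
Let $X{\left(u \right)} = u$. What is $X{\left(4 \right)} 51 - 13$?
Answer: $191$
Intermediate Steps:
$X{\left(4 \right)} 51 - 13 = 4 \cdot 51 - 13 = 204 - 13 = 191$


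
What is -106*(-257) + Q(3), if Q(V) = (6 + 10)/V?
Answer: 81742/3 ≈ 27247.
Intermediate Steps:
Q(V) = 16/V
-106*(-257) + Q(3) = -106*(-257) + 16/3 = 27242 + 16*(⅓) = 27242 + 16/3 = 81742/3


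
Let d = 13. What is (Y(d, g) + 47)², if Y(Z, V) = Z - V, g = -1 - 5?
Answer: 4356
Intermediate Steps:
g = -6
(Y(d, g) + 47)² = ((13 - 1*(-6)) + 47)² = ((13 + 6) + 47)² = (19 + 47)² = 66² = 4356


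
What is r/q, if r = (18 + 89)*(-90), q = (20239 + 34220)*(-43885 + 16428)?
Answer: 1070/166142307 ≈ 6.4403e-6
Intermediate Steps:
q = -1495280763 (q = 54459*(-27457) = -1495280763)
r = -9630 (r = 107*(-90) = -9630)
r/q = -9630/(-1495280763) = -9630*(-1/1495280763) = 1070/166142307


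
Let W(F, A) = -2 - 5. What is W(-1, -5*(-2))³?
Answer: -343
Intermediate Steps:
W(F, A) = -7
W(-1, -5*(-2))³ = (-7)³ = -343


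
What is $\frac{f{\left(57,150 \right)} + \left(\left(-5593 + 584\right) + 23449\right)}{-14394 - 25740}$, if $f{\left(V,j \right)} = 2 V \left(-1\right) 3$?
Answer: $- \frac{9049}{20067} \approx -0.45094$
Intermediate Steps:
$f{\left(V,j \right)} = - 6 V$ ($f{\left(V,j \right)} = - 2 V 3 = - 6 V$)
$\frac{f{\left(57,150 \right)} + \left(\left(-5593 + 584\right) + 23449\right)}{-14394 - 25740} = \frac{\left(-6\right) 57 + \left(\left(-5593 + 584\right) + 23449\right)}{-14394 - 25740} = \frac{-342 + \left(-5009 + 23449\right)}{-40134} = \left(-342 + 18440\right) \left(- \frac{1}{40134}\right) = 18098 \left(- \frac{1}{40134}\right) = - \frac{9049}{20067}$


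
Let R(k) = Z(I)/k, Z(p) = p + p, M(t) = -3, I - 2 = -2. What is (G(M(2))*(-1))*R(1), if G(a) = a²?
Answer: 0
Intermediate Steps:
I = 0 (I = 2 - 2 = 0)
Z(p) = 2*p
R(k) = 0 (R(k) = (2*0)/k = 0/k = 0)
(G(M(2))*(-1))*R(1) = ((-3)²*(-1))*0 = (9*(-1))*0 = -9*0 = 0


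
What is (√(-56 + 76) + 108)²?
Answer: 11684 + 432*√5 ≈ 12650.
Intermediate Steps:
(√(-56 + 76) + 108)² = (√20 + 108)² = (2*√5 + 108)² = (108 + 2*√5)²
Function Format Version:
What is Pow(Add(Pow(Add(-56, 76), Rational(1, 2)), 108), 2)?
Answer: Add(11684, Mul(432, Pow(5, Rational(1, 2)))) ≈ 12650.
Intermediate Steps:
Pow(Add(Pow(Add(-56, 76), Rational(1, 2)), 108), 2) = Pow(Add(Pow(20, Rational(1, 2)), 108), 2) = Pow(Add(Mul(2, Pow(5, Rational(1, 2))), 108), 2) = Pow(Add(108, Mul(2, Pow(5, Rational(1, 2)))), 2)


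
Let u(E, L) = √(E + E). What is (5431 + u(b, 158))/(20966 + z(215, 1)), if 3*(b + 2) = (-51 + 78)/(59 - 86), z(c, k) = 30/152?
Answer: 412756/1593431 + 76*I*√42/4780293 ≈ 0.25904 + 0.00010303*I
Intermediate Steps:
z(c, k) = 15/76 (z(c, k) = 30*(1/152) = 15/76)
b = -7/3 (b = -2 + ((-51 + 78)/(59 - 86))/3 = -2 + (27/(-27))/3 = -2 + (27*(-1/27))/3 = -2 + (⅓)*(-1) = -2 - ⅓ = -7/3 ≈ -2.3333)
u(E, L) = √2*√E (u(E, L) = √(2*E) = √2*√E)
(5431 + u(b, 158))/(20966 + z(215, 1)) = (5431 + √2*√(-7/3))/(20966 + 15/76) = (5431 + √2*(I*√21/3))/(1593431/76) = (5431 + I*√42/3)*(76/1593431) = 412756/1593431 + 76*I*√42/4780293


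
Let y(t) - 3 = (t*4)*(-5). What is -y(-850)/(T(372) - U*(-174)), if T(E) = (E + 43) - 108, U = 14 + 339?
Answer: -17003/61729 ≈ -0.27545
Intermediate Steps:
U = 353
T(E) = -65 + E (T(E) = (43 + E) - 108 = -65 + E)
y(t) = 3 - 20*t (y(t) = 3 + (t*4)*(-5) = 3 + (4*t)*(-5) = 3 - 20*t)
-y(-850)/(T(372) - U*(-174)) = -(3 - 20*(-850))/((-65 + 372) - 353*(-174)) = -(3 + 17000)/(307 - 1*(-61422)) = -17003/(307 + 61422) = -17003/61729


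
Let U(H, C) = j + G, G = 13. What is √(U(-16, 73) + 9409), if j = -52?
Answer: √9370 ≈ 96.799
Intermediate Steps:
U(H, C) = -39 (U(H, C) = -52 + 13 = -39)
√(U(-16, 73) + 9409) = √(-39 + 9409) = √9370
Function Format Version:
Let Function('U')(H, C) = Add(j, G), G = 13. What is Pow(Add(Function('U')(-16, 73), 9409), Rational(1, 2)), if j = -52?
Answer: Pow(9370, Rational(1, 2)) ≈ 96.799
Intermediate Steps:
Function('U')(H, C) = -39 (Function('U')(H, C) = Add(-52, 13) = -39)
Pow(Add(Function('U')(-16, 73), 9409), Rational(1, 2)) = Pow(Add(-39, 9409), Rational(1, 2)) = Pow(9370, Rational(1, 2))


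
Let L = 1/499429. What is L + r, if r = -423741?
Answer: -211628543888/499429 ≈ -4.2374e+5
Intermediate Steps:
L = 1/499429 ≈ 2.0023e-6
L + r = 1/499429 - 423741 = -211628543888/499429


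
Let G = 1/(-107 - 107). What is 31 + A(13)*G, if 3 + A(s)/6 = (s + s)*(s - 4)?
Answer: 2624/107 ≈ 24.523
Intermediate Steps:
G = -1/214 (G = 1/(-214) = -1/214 ≈ -0.0046729)
A(s) = -18 + 12*s*(-4 + s) (A(s) = -18 + 6*((s + s)*(s - 4)) = -18 + 6*((2*s)*(-4 + s)) = -18 + 6*(2*s*(-4 + s)) = -18 + 12*s*(-4 + s))
31 + A(13)*G = 31 + (-18 - 48*13 + 12*13²)*(-1/214) = 31 + (-18 - 624 + 12*169)*(-1/214) = 31 + (-18 - 624 + 2028)*(-1/214) = 31 + 1386*(-1/214) = 31 - 693/107 = 2624/107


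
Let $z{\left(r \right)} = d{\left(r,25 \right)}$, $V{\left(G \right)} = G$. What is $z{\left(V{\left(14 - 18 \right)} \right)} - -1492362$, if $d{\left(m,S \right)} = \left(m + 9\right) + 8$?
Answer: $1492375$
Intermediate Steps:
$d{\left(m,S \right)} = 17 + m$ ($d{\left(m,S \right)} = \left(9 + m\right) + 8 = 17 + m$)
$z{\left(r \right)} = 17 + r$
$z{\left(V{\left(14 - 18 \right)} \right)} - -1492362 = \left(17 + \left(14 - 18\right)\right) - -1492362 = \left(17 + \left(14 - 18\right)\right) + 1492362 = \left(17 - 4\right) + 1492362 = 13 + 1492362 = 1492375$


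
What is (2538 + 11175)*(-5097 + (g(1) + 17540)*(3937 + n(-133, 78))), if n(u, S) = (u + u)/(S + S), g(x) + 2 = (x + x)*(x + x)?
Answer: 12305525014580/13 ≈ 9.4658e+11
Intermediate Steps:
g(x) = -2 + 4*x² (g(x) = -2 + (x + x)*(x + x) = -2 + (2*x)*(2*x) = -2 + 4*x²)
n(u, S) = u/S (n(u, S) = (2*u)/((2*S)) = (2*u)*(1/(2*S)) = u/S)
(2538 + 11175)*(-5097 + (g(1) + 17540)*(3937 + n(-133, 78))) = (2538 + 11175)*(-5097 + ((-2 + 4*1²) + 17540)*(3937 - 133/78)) = 13713*(-5097 + ((-2 + 4*1) + 17540)*(3937 - 133*1/78)) = 13713*(-5097 + ((-2 + 4) + 17540)*(3937 - 133/78)) = 13713*(-5097 + (2 + 17540)*(306953/78)) = 13713*(-5097 + 17542*(306953/78)) = 13713*(-5097 + 2692284763/39) = 13713*(2692085980/39) = 12305525014580/13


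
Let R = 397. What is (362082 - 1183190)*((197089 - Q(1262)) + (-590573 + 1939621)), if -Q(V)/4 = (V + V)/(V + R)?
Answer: -2106184207707932/1659 ≈ -1.2696e+12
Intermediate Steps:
Q(V) = -8*V/(397 + V) (Q(V) = -4*(V + V)/(V + 397) = -4*2*V/(397 + V) = -8*V/(397 + V))
(362082 - 1183190)*((197089 - Q(1262)) + (-590573 + 1939621)) = (362082 - 1183190)*((197089 - (-8)*1262/(397 + 1262)) + (-590573 + 1939621)) = -821108*((197089 - (-8)*1262/1659) + 1349048) = -821108*((197089 - 1*(-10096/1659)) + 1349048) = -821108*((197089 + 10096/1659) + 1349048) = -821108*(326980747/1659 + 1349048) = -821108*2565051379/1659 = -2106184207707932/1659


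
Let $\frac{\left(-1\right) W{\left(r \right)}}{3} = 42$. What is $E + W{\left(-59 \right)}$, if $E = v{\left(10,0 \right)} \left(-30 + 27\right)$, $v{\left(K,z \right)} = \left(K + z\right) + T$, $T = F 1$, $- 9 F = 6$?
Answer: $-154$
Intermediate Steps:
$F = - \frac{2}{3}$ ($F = \left(- \frac{1}{9}\right) 6 = - \frac{2}{3} \approx -0.66667$)
$W{\left(r \right)} = -126$ ($W{\left(r \right)} = \left(-3\right) 42 = -126$)
$T = - \frac{2}{3}$ ($T = \left(- \frac{2}{3}\right) 1 = - \frac{2}{3} \approx -0.66667$)
$v{\left(K,z \right)} = - \frac{2}{3} + K + z$ ($v{\left(K,z \right)} = \left(K + z\right) - \frac{2}{3} = - \frac{2}{3} + K + z$)
$E = -28$ ($E = \left(- \frac{2}{3} + 10 + 0\right) \left(-30 + 27\right) = \frac{28}{3} \left(-3\right) = -28$)
$E + W{\left(-59 \right)} = -28 - 126 = -154$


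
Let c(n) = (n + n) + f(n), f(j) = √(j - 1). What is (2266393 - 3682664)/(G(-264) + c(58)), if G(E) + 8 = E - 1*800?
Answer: 1353955076/913879 + 1416271*√57/913879 ≈ 1493.2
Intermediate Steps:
G(E) = -808 + E (G(E) = -8 + (E - 1*800) = -8 + (E - 800) = -8 + (-800 + E) = -808 + E)
f(j) = √(-1 + j)
c(n) = √(-1 + n) + 2*n (c(n) = (n + n) + √(-1 + n) = 2*n + √(-1 + n) = √(-1 + n) + 2*n)
(2266393 - 3682664)/(G(-264) + c(58)) = (2266393 - 3682664)/((-808 - 264) + (√(-1 + 58) + 2*58)) = -1416271/(-1072 + (√57 + 116)) = -1416271/(-1072 + (116 + √57)) = -1416271/(-956 + √57)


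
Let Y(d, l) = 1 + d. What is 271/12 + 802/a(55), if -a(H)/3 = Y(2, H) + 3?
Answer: -791/36 ≈ -21.972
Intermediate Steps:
a(H) = -18 (a(H) = -3*((1 + 2) + 3) = -3*(3 + 3) = -3*6 = -18)
271/12 + 802/a(55) = 271/12 + 802/(-18) = 271*(1/12) + 802*(-1/18) = 271/12 - 401/9 = -791/36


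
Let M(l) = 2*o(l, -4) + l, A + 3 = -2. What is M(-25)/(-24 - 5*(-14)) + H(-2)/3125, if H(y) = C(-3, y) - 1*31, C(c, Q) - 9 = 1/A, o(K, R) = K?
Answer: -1176981/718750 ≈ -1.6375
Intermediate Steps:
A = -5 (A = -3 - 2 = -5)
C(c, Q) = 44/5 (C(c, Q) = 9 + 1/(-5) = 9 - 1/5 = 44/5)
M(l) = 3*l (M(l) = 2*l + l = 3*l)
H(y) = -111/5 (H(y) = 44/5 - 1*31 = 44/5 - 31 = -111/5)
M(-25)/(-24 - 5*(-14)) + H(-2)/3125 = (3*(-25))/(-24 - 5*(-14)) - 111/5/3125 = -75/(-24 + 70) - 111/5*1/3125 = -75/46 - 111/15625 = -1176981/718750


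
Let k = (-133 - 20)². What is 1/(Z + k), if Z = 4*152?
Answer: 1/24017 ≈ 4.1637e-5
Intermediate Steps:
Z = 608
k = 23409 (k = (-153)² = 23409)
1/(Z + k) = 1/(608 + 23409) = 1/24017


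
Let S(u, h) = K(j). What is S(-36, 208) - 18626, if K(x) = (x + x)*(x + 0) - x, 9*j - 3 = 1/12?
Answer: -108627461/5832 ≈ -18626.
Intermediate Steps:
j = 37/108 (j = ⅓ + (⅑)/12 = ⅓ + (⅑)*(1/12) = ⅓ + 1/108 = 37/108 ≈ 0.34259)
K(x) = -x + 2*x² (K(x) = (2*x)*x - x = 2*x² - x = -x + 2*x²)
S(u, h) = -629/5832 (S(u, h) = 37*(-1 + 2*(37/108))/108 = 37*(-1 + 37/54)/108 = (37/108)*(-17/54) = -629/5832)
S(-36, 208) - 18626 = -629/5832 - 18626 = -108627461/5832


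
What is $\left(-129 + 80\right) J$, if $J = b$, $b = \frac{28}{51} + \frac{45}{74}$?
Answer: $- \frac{213983}{3774} \approx -56.699$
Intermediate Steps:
$b = \frac{4367}{3774}$ ($b = 28 \cdot \frac{1}{51} + 45 \cdot \frac{1}{74} = \frac{28}{51} + \frac{45}{74} = \frac{4367}{3774} \approx 1.1571$)
$J = \frac{4367}{3774} \approx 1.1571$
$\left(-129 + 80\right) J = \left(-129 + 80\right) \frac{4367}{3774} = \left(-49\right) \frac{4367}{3774} = - \frac{213983}{3774}$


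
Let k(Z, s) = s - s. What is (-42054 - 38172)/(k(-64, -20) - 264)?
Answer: 13371/44 ≈ 303.89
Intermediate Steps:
k(Z, s) = 0
(-42054 - 38172)/(k(-64, -20) - 264) = (-42054 - 38172)/(0 - 264) = -80226/(-264) = -80226*(-1/264) = 13371/44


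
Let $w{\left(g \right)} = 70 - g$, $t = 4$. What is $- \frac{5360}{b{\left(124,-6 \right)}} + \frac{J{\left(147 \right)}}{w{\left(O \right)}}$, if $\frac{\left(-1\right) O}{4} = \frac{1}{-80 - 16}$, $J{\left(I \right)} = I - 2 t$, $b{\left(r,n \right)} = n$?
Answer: $\frac{4509728}{5037} \approx 895.32$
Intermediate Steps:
$J{\left(I \right)} = -8 + I$ ($J{\left(I \right)} = I - 8 = -8 + I$)
$O = \frac{1}{24}$ ($O = - \frac{4}{-80 - 16} = - \frac{4}{-96} = \left(-4\right) \left(- \frac{1}{96}\right) = \frac{1}{24} \approx 0.041667$)
$- \frac{5360}{b{\left(124,-6 \right)}} + \frac{J{\left(147 \right)}}{w{\left(O \right)}} = - \frac{5360}{-6} + \frac{-8 + 147}{70 - \frac{1}{24}} = \left(-5360\right) \left(- \frac{1}{6}\right) + \frac{139}{70 - \frac{1}{24}} = \frac{2680}{3} + \frac{139}{\frac{1679}{24}} = \frac{2680}{3} + 139 \cdot \frac{24}{1679} = \frac{2680}{3} + \frac{3336}{1679} = \frac{4509728}{5037}$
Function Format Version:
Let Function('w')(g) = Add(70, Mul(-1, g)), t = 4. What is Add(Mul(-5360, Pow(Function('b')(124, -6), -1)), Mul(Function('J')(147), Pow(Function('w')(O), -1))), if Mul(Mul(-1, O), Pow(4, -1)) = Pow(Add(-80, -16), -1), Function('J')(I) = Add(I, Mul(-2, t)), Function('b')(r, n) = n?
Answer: Rational(4509728, 5037) ≈ 895.32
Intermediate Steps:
Function('J')(I) = Add(-8, I) (Function('J')(I) = Add(I, Mul(-2, 4)) = Add(I, -8) = Add(-8, I))
O = Rational(1, 24) (O = Mul(-4, Pow(Add(-80, -16), -1)) = Mul(-4, Pow(-96, -1)) = Mul(-4, Rational(-1, 96)) = Rational(1, 24) ≈ 0.041667)
Add(Mul(-5360, Pow(Function('b')(124, -6), -1)), Mul(Function('J')(147), Pow(Function('w')(O), -1))) = Add(Mul(-5360, Pow(-6, -1)), Mul(Add(-8, 147), Pow(Add(70, Mul(-1, Rational(1, 24))), -1))) = Add(Mul(-5360, Rational(-1, 6)), Mul(139, Pow(Add(70, Rational(-1, 24)), -1))) = Add(Rational(2680, 3), Mul(139, Pow(Rational(1679, 24), -1))) = Add(Rational(2680, 3), Mul(139, Rational(24, 1679))) = Add(Rational(2680, 3), Rational(3336, 1679)) = Rational(4509728, 5037)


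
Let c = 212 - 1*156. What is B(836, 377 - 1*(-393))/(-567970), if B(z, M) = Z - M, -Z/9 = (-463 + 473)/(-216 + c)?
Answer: 947/699040 ≈ 0.0013547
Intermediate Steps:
c = 56 (c = 212 - 156 = 56)
Z = 9/16 (Z = -9*(-463 + 473)/(-216 + 56) = -90/(-160) = -90*(-1)/160 = -9*(-1/16) = 9/16 ≈ 0.56250)
B(z, M) = 9/16 - M
B(836, 377 - 1*(-393))/(-567970) = (9/16 - (377 - 1*(-393)))/(-567970) = (9/16 - (377 + 393))*(-1/567970) = (9/16 - 1*770)*(-1/567970) = (9/16 - 770)*(-1/567970) = -12311/16*(-1/567970) = 947/699040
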